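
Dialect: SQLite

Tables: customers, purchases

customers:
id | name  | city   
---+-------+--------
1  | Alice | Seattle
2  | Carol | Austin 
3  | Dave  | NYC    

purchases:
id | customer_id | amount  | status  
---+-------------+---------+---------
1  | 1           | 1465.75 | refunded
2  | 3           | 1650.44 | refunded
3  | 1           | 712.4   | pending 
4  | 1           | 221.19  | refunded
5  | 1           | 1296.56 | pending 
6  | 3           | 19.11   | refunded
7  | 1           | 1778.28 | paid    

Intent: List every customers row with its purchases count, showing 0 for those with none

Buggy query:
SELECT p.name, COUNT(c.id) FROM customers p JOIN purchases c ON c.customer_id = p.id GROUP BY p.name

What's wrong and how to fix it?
Bug: INNER JOIN drops customers rows that have no matching purchases rows

Fix: Switch to LEFT JOIN to retain unmatched parent rows

Corrected query:
SELECT p.name, COUNT(c.id) FROM customers p LEFT JOIN purchases c ON c.customer_id = p.id GROUP BY p.name

Result:
name  | COUNT(c.id)
------+------------
Alice | 5          
Carol | 0          
Dave  | 2          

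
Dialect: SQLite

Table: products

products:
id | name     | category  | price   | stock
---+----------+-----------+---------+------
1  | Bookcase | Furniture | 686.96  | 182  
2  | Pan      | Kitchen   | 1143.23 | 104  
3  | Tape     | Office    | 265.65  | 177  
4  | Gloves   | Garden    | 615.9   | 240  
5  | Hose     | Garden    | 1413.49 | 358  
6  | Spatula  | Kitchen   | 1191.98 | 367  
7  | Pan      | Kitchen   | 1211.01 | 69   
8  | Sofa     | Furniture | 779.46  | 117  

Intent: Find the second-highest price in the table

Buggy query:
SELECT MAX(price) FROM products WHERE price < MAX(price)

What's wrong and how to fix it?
Bug: The inner MAX is an aggregate inside WHERE, which is not allowed

Fix: Compute the overall MAX in a subquery, then take MAX of rows below it

Corrected query:
SELECT MAX(price) FROM products WHERE price < (SELECT MAX(price) FROM products)

Result:
MAX(price)
----------
1211.01   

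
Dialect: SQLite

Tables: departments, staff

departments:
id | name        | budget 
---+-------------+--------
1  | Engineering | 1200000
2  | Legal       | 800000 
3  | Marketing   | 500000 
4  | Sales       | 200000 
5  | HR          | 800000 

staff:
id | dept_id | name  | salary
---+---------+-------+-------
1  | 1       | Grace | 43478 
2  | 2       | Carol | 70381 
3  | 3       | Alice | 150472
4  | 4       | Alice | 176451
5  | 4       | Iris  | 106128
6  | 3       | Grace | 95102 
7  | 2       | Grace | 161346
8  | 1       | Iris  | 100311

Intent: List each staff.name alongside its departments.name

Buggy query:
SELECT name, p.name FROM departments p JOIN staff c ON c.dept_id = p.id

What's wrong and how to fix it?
Bug: Both tables have a 'name' column; the unqualified reference is ambiguous

Fix: Prefix ambiguous columns with the table alias

Corrected query:
SELECT c.name, p.name FROM departments p JOIN staff c ON c.dept_id = p.id

Result:
name  | name       
------+------------
Grace | Engineering
Carol | Legal      
Alice | Marketing  
Alice | Sales      
Iris  | Sales      
Grace | Marketing  
Grace | Legal      
Iris  | Engineering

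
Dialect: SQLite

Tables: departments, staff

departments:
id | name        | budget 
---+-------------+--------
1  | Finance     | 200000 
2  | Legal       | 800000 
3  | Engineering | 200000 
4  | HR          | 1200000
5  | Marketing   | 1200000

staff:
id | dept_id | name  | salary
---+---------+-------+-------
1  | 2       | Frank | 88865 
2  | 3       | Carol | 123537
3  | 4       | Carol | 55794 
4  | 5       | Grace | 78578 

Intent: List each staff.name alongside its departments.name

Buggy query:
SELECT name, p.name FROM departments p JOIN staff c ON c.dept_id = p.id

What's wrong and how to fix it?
Bug: 'name' exists in both joined tables, so the database can't tell which one is meant

Fix: Prefix ambiguous columns with the table alias

Corrected query:
SELECT c.name, p.name FROM departments p JOIN staff c ON c.dept_id = p.id

Result:
name  | name       
------+------------
Frank | Legal      
Carol | Engineering
Carol | HR         
Grace | Marketing  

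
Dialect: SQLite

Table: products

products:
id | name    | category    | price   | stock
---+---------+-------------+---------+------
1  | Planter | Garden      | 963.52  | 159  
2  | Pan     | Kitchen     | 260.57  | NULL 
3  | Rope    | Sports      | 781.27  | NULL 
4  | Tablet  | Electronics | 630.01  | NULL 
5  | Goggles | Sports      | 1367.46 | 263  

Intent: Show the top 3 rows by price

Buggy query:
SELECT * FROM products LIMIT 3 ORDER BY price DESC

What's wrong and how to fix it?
Bug: LIMIT must come after ORDER BY

Fix: Sort with ORDER BY, then apply LIMIT

Corrected query:
SELECT * FROM products ORDER BY price DESC LIMIT 3

Result:
id | name    | category | price   | stock
---+---------+----------+---------+------
5  | Goggles | Sports   | 1367.46 | 263  
1  | Planter | Garden   | 963.52  | 159  
3  | Rope    | Sports   | 781.27  | NULL 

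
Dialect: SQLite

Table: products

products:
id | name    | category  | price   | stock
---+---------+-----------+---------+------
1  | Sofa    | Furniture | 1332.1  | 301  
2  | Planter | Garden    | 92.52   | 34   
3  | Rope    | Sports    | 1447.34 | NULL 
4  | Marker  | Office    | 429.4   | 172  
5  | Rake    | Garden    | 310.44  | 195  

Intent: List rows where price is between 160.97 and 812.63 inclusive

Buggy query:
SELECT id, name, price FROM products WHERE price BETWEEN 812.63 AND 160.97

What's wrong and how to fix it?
Bug: BETWEEN expects the lower bound first; with 812.63 AND 160.97 the range is empty

Fix: Swap the bounds so the smaller value comes first

Corrected query:
SELECT id, name, price FROM products WHERE price BETWEEN 160.97 AND 812.63

Result:
id | name   | price 
---+--------+-------
4  | Marker | 429.4 
5  | Rake   | 310.44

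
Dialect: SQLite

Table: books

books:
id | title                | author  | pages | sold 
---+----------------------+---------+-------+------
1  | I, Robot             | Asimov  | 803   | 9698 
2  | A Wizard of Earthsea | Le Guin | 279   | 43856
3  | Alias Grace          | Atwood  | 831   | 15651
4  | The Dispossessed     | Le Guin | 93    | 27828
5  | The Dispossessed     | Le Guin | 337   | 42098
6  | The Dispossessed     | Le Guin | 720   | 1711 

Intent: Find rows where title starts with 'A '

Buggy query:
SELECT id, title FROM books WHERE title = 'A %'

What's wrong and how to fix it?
Bug: Wildcards only work with LIKE; '=' treats '%' as a literal character

Fix: Replace '=' with LIKE so 'A %' is treated as a pattern

Corrected query:
SELECT id, title FROM books WHERE title LIKE 'A %'

Result:
id | title               
---+---------------------
2  | A Wizard of Earthsea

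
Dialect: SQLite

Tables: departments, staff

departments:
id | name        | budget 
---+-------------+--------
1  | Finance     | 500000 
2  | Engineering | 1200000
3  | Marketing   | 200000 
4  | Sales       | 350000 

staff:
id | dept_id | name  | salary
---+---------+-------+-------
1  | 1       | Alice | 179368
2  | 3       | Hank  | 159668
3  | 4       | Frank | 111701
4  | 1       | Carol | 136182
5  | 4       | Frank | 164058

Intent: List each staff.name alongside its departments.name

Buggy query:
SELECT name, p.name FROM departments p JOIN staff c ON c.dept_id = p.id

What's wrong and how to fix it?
Bug: Both tables have a 'name' column; the unqualified reference is ambiguous

Fix: Prefix ambiguous columns with the table alias

Corrected query:
SELECT c.name, p.name FROM departments p JOIN staff c ON c.dept_id = p.id

Result:
name  | name     
------+----------
Alice | Finance  
Hank  | Marketing
Frank | Sales    
Carol | Finance  
Frank | Sales    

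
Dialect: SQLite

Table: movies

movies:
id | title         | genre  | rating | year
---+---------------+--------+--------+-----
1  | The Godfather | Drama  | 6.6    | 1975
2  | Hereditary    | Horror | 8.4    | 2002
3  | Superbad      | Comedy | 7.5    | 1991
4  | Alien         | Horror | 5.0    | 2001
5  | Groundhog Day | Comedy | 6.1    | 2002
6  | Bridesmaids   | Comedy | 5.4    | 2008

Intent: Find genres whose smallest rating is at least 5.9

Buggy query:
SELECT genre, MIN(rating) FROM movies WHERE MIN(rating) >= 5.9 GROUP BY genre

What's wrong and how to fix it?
Bug: MIN() in WHERE is a misuse of aggregate

Fix: Use HAVING for the per-group MIN condition

Corrected query:
SELECT genre, MIN(rating) FROM movies GROUP BY genre HAVING MIN(rating) >= 5.9

Result:
genre | MIN(rating)
------+------------
Drama | 6.6        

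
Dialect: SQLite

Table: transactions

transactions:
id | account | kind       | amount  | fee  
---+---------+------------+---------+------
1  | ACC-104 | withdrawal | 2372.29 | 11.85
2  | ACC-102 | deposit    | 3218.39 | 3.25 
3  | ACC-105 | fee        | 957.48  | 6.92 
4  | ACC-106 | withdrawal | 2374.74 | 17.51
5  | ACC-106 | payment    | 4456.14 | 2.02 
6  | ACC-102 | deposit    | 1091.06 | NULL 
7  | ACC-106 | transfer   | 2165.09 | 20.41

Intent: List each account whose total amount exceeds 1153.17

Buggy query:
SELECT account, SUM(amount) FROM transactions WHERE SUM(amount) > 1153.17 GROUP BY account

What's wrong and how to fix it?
Bug: WHERE runs before GROUP BY, so aggregates aren't available there

Fix: Move the aggregate condition to a HAVING clause

Corrected query:
SELECT account, SUM(amount) FROM transactions GROUP BY account HAVING SUM(amount) > 1153.17

Result:
account | SUM(amount)
--------+------------
ACC-102 | 4309.45    
ACC-104 | 2372.29    
ACC-106 | 8995.97    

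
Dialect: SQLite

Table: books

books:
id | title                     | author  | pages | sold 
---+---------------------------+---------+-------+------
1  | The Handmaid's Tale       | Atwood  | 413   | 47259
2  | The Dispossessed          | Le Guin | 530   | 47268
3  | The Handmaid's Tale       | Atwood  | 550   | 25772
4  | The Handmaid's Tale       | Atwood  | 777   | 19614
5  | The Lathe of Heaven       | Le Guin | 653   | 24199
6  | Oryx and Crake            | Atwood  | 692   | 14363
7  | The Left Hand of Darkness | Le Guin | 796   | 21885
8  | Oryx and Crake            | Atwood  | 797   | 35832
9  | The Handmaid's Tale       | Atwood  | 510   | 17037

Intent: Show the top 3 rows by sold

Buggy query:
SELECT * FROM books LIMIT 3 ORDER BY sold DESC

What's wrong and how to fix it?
Bug: ORDER BY cannot follow LIMIT; LIMIT is the final clause

Fix: Swap the clauses: ORDER BY first, then LIMIT

Corrected query:
SELECT * FROM books ORDER BY sold DESC LIMIT 3

Result:
id | title               | author  | pages | sold 
---+---------------------+---------+-------+------
2  | The Dispossessed    | Le Guin | 530   | 47268
1  | The Handmaid's Tale | Atwood  | 413   | 47259
8  | Oryx and Crake      | Atwood  | 797   | 35832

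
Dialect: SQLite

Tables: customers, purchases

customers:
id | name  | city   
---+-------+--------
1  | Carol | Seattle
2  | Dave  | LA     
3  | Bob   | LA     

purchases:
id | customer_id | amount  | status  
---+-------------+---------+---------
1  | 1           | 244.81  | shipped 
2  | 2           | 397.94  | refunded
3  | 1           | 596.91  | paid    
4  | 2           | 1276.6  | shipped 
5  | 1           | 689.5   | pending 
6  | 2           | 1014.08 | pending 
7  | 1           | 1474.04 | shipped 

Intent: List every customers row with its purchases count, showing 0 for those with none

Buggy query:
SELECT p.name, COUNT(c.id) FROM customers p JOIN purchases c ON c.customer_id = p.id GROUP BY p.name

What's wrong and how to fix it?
Bug: INNER JOIN drops customers rows that have no matching purchases rows

Fix: Switch to LEFT JOIN to retain unmatched parent rows

Corrected query:
SELECT p.name, COUNT(c.id) FROM customers p LEFT JOIN purchases c ON c.customer_id = p.id GROUP BY p.name

Result:
name  | COUNT(c.id)
------+------------
Bob   | 0          
Carol | 4          
Dave  | 3          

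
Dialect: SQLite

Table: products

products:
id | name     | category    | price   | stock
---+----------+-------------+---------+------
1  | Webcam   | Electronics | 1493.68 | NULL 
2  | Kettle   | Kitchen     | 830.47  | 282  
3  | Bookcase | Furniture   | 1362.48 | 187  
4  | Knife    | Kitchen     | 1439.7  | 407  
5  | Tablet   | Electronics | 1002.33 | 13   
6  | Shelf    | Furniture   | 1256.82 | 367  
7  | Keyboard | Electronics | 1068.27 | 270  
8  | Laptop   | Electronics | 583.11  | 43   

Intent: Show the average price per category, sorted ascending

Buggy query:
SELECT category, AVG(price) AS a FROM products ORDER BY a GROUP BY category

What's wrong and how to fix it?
Bug: GROUP BY must precede ORDER BY

Fix: Reorder: SELECT … FROM … GROUP BY … ORDER BY …

Corrected query:
SELECT category, AVG(price) AS a FROM products GROUP BY category ORDER BY a

Result:
category    | a        
------------+----------
Electronics | 1036.8475
Kitchen     | 1135.085 
Furniture   | 1309.65  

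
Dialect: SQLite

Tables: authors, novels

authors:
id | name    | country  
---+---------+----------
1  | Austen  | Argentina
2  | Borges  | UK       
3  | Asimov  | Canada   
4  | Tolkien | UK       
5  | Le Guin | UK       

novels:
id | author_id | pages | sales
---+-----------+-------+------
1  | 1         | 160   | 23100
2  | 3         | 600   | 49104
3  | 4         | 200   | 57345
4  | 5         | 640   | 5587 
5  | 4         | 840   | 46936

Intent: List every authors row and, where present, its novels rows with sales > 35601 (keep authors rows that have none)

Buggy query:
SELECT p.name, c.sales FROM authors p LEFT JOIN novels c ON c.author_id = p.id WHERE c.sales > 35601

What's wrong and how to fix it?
Bug: A WHERE condition on the right-hand table after LEFT JOIN drops unmatched parents

Fix: Put 'c.sales > 35601' in the JOIN's ON clause instead of WHERE

Corrected query:
SELECT p.name, c.sales FROM authors p LEFT JOIN novels c ON c.author_id = p.id AND c.sales > 35601

Result:
name    | sales
--------+------
Austen  | NULL 
Borges  | NULL 
Asimov  | 49104
Tolkien | 46936
Tolkien | 57345
Le Guin | NULL 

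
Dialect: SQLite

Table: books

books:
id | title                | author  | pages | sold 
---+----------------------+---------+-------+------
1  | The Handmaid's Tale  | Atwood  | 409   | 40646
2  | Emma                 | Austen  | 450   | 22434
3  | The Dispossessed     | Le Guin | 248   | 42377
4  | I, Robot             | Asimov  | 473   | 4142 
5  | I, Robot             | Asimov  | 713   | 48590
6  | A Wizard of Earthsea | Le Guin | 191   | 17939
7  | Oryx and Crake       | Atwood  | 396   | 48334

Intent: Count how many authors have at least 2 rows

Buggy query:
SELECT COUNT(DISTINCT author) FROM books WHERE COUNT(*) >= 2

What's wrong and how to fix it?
Bug: COUNT(*) cannot appear in WHERE; the per-group count doesn't exist yet

Fix: Use a subquery that GROUPs and filters with HAVING, then count its rows

Corrected query:
SELECT COUNT(*) FROM (SELECT author FROM books GROUP BY author HAVING COUNT(*) >= 2)

Result:
COUNT(*)
--------
3       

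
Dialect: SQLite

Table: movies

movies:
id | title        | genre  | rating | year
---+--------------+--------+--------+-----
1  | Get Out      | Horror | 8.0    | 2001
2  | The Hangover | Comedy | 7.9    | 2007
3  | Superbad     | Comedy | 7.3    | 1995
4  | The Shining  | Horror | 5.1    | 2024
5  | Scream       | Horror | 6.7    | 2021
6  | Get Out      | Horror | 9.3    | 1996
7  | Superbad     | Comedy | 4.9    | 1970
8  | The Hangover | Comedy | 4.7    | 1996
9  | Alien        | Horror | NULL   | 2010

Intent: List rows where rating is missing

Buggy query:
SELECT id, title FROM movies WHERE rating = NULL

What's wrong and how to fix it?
Bug: Comparing to NULL with '=' never matches; NULL = NULL is unknown, not true

Fix: Replace '= NULL' with 'IS NULL'

Corrected query:
SELECT id, title FROM movies WHERE rating IS NULL

Result:
id | title
---+------
9  | Alien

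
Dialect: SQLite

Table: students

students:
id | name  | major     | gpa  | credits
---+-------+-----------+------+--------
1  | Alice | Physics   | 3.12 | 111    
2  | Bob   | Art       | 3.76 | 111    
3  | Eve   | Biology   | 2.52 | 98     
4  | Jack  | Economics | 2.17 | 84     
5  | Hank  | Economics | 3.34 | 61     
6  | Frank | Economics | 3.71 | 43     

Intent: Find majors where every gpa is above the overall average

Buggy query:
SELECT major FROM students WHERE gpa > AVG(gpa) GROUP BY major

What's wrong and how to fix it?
Bug: WHERE evaluates per row before aggregation, so AVG() is unavailable

Fix: Compute the overall average in a scalar subquery and compare each group's MIN against it in HAVING

Corrected query:
SELECT major FROM students GROUP BY major HAVING MIN(gpa) > (SELECT AVG(gpa) FROM students)

Result:
major  
-------
Art    
Physics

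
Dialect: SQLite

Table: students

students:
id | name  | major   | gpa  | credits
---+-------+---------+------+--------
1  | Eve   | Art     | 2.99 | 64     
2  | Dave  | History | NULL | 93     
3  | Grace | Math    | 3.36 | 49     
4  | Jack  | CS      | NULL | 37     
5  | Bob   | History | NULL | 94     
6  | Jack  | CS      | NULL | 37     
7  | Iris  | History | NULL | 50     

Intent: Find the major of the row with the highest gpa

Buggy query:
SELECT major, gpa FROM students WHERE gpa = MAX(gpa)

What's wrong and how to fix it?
Bug: WHERE is evaluated per row; an aggregate over the whole table isn't defined there

Fix: Wrap MAX in a scalar subquery so WHERE compares against a single value

Corrected query:
SELECT major, gpa FROM students WHERE gpa = (SELECT MAX(gpa) FROM students)

Result:
major | gpa 
------+-----
Math  | 3.36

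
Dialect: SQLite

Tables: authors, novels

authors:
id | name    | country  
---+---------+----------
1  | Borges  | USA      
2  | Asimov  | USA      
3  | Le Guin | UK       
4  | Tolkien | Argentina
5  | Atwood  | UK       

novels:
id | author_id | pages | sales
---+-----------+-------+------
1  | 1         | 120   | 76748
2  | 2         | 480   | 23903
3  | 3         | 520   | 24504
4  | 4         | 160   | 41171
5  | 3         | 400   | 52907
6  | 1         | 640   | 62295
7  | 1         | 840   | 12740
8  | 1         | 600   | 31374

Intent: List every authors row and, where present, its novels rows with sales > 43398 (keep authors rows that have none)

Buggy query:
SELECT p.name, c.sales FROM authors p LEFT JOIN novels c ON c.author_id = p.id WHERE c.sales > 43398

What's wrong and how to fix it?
Bug: Filtering c.sales in WHERE discards the NULL rows produced by LEFT JOIN, turning it into an inner join

Fix: Put 'c.sales > 43398' in the JOIN's ON clause instead of WHERE

Corrected query:
SELECT p.name, c.sales FROM authors p LEFT JOIN novels c ON c.author_id = p.id AND c.sales > 43398

Result:
name    | sales
--------+------
Borges  | 62295
Borges  | 76748
Asimov  | NULL 
Le Guin | 52907
Tolkien | NULL 
Atwood  | NULL 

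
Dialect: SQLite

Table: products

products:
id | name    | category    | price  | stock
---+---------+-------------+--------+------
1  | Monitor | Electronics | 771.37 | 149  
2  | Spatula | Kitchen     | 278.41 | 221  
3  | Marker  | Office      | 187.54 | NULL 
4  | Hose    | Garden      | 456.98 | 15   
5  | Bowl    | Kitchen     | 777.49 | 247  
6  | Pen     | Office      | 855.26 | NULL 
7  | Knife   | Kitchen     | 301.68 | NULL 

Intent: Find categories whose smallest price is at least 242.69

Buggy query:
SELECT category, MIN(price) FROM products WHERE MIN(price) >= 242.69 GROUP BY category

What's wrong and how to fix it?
Bug: MIN() in WHERE is a misuse of aggregate

Fix: Replace WHERE with HAVING after the GROUP BY

Corrected query:
SELECT category, MIN(price) FROM products GROUP BY category HAVING MIN(price) >= 242.69

Result:
category    | MIN(price)
------------+-----------
Electronics | 771.37    
Garden      | 456.98    
Kitchen     | 278.41    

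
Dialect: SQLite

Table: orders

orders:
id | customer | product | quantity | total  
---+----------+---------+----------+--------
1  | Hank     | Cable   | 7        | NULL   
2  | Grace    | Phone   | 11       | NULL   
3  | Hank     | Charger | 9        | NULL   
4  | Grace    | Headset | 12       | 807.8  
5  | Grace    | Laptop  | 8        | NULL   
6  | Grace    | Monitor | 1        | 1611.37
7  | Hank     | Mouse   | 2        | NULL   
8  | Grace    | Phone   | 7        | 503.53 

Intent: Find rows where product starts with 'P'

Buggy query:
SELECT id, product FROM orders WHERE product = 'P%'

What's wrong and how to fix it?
Bug: Wildcards only work with LIKE; '=' treats '%' as a literal character

Fix: Use LIKE for wildcard pattern matching

Corrected query:
SELECT id, product FROM orders WHERE product LIKE 'P%'

Result:
id | product
---+--------
2  | Phone  
8  | Phone  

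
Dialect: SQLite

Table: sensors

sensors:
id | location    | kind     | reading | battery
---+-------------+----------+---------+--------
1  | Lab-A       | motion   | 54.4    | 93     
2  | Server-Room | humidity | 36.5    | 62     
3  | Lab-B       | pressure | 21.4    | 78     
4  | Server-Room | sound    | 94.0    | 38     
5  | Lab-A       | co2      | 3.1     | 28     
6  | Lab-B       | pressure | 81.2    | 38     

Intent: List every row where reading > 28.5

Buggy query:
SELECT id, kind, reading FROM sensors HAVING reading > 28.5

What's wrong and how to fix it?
Bug: This is a non-aggregate query (no GROUP BY, no aggregates), so in SQLite the HAVING clause is invalid here; a row-level condition belongs in WHERE

Fix: Replace HAVING with WHERE since the condition applies to individual rows

Corrected query:
SELECT id, kind, reading FROM sensors WHERE reading > 28.5

Result:
id | kind     | reading
---+----------+--------
1  | motion   | 54.4   
2  | humidity | 36.5   
4  | sound    | 94     
6  | pressure | 81.2   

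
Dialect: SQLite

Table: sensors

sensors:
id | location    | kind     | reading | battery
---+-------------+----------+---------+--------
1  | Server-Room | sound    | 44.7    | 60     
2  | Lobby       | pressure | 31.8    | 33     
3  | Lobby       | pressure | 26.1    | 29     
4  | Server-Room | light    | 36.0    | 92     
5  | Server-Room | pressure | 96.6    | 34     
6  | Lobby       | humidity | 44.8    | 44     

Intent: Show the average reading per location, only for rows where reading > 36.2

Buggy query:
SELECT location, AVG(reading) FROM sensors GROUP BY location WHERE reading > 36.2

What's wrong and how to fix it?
Bug: Row-level WHERE must come before GROUP BY in the clause order

Fix: Move the WHERE clause before GROUP BY

Corrected query:
SELECT location, AVG(reading) FROM sensors WHERE reading > 36.2 GROUP BY location

Result:
location    | AVG(reading)
------------+-------------
Lobby       | 44.8        
Server-Room | 70.65       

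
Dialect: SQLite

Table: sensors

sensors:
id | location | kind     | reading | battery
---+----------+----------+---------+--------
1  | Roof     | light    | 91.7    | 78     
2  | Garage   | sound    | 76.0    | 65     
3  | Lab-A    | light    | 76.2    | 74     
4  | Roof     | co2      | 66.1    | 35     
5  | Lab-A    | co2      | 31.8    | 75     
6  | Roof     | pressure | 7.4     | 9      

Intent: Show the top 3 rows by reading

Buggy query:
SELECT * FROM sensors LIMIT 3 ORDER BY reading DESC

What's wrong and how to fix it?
Bug: LIMIT must come after ORDER BY

Fix: Swap the clauses: ORDER BY first, then LIMIT

Corrected query:
SELECT * FROM sensors ORDER BY reading DESC LIMIT 3

Result:
id | location | kind  | reading | battery
---+----------+-------+---------+--------
1  | Roof     | light | 91.7    | 78     
3  | Lab-A    | light | 76.2    | 74     
2  | Garage   | sound | 76      | 65     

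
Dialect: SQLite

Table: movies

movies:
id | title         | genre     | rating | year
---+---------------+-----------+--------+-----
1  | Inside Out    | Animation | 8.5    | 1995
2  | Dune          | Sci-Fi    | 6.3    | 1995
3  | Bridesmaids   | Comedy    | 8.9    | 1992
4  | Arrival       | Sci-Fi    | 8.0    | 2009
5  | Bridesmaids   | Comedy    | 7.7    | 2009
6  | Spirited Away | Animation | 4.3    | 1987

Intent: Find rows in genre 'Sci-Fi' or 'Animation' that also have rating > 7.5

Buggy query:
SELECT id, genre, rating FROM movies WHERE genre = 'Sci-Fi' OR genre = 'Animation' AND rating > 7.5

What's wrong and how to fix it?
Bug: Without parentheses, AND is evaluated before OR, so the rating filter only applies to the 'Animation' branch

Fix: Group the OR with parentheses (or use IN), then AND the threshold

Corrected query:
SELECT id, genre, rating FROM movies WHERE (genre = 'Sci-Fi' OR genre = 'Animation') AND rating > 7.5

Result:
id | genre     | rating
---+-----------+-------
1  | Animation | 8.5   
4  | Sci-Fi    | 8     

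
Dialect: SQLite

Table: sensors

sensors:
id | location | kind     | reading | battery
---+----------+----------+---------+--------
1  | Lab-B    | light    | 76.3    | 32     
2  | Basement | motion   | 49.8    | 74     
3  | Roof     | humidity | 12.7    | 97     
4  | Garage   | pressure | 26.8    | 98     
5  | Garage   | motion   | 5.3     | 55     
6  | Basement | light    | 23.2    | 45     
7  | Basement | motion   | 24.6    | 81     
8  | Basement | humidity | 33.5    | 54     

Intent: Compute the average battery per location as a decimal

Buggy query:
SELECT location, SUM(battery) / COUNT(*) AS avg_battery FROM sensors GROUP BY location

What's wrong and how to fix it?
Bug: SUM(battery) and COUNT(*) are both integers; the division truncates the fractional part

Fix: Cast one side to REAL so the division keeps the fractional part

Corrected query:
SELECT location, SUM(battery) * 1.0 / COUNT(*) AS avg_battery FROM sensors GROUP BY location

Result:
location | avg_battery
---------+------------
Basement | 63.5       
Garage   | 76.5       
Lab-B    | 32         
Roof     | 97         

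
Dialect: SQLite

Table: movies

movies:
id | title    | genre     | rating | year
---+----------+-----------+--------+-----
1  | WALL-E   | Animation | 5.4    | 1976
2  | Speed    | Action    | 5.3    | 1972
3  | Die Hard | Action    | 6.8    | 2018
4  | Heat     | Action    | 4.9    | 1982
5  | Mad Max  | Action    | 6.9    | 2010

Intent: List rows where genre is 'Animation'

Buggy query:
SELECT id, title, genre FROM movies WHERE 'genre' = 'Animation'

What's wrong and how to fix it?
Bug: 'genre' in single quotes is a string literal, not the column; the comparison is literal-vs-literal and never true

Fix: Remove the quotes around the column name (or use double quotes for an identifier)

Corrected query:
SELECT id, title, genre FROM movies WHERE genre = 'Animation'

Result:
id | title  | genre    
---+--------+----------
1  | WALL-E | Animation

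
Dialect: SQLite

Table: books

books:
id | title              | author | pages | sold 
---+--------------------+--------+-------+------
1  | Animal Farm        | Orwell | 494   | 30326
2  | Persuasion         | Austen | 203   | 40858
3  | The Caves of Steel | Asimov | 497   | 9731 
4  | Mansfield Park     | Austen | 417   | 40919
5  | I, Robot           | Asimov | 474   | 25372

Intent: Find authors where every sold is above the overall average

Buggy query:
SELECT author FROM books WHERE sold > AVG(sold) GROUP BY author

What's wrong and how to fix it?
Bug: AVG() is an aggregate; it can't sit directly in WHERE

Fix: Use a subquery for AVG and a HAVING MIN(...) filter so the condition holds for every row in the group

Corrected query:
SELECT author FROM books GROUP BY author HAVING MIN(sold) > (SELECT AVG(sold) FROM books)

Result:
author
------
Austen
Orwell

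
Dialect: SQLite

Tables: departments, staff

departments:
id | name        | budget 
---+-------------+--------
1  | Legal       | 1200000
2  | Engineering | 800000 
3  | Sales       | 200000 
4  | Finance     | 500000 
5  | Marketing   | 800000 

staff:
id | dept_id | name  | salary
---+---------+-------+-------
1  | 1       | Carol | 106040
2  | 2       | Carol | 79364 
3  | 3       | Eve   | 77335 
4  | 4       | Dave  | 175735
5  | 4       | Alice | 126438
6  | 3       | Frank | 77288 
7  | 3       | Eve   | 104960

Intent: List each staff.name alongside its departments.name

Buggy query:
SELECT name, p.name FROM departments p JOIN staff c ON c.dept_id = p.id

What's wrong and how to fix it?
Bug: Both tables have a 'name' column; the unqualified reference is ambiguous

Fix: Qualify the column with its table alias (c.name)

Corrected query:
SELECT c.name, p.name FROM departments p JOIN staff c ON c.dept_id = p.id

Result:
name  | name       
------+------------
Carol | Legal      
Carol | Engineering
Eve   | Sales      
Dave  | Finance    
Alice | Finance    
Frank | Sales      
Eve   | Sales      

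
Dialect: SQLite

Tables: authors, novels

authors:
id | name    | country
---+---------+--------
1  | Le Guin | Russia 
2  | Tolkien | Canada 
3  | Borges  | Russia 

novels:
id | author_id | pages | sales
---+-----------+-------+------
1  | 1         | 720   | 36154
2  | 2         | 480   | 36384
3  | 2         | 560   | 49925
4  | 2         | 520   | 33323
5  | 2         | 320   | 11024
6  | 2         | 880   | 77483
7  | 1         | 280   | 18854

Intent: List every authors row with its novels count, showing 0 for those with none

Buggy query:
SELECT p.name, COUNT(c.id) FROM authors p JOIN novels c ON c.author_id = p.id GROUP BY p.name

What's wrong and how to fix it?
Bug: INNER JOIN drops authors rows that have no matching novels rows

Fix: Switch to LEFT JOIN to retain unmatched parent rows

Corrected query:
SELECT p.name, COUNT(c.id) FROM authors p LEFT JOIN novels c ON c.author_id = p.id GROUP BY p.name

Result:
name    | COUNT(c.id)
--------+------------
Borges  | 0          
Le Guin | 2          
Tolkien | 5          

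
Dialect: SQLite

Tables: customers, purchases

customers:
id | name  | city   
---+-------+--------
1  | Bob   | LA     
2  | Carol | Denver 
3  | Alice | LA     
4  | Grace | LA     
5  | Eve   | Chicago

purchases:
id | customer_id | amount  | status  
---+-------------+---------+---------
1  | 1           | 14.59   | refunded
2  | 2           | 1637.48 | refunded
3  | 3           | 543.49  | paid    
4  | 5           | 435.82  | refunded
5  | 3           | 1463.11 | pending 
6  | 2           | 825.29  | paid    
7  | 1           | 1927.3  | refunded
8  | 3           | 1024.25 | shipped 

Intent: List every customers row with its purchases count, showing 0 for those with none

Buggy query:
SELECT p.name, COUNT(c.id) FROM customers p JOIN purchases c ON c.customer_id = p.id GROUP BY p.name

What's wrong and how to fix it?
Bug: INNER JOIN drops customers rows that have no matching purchases rows

Fix: Switch to LEFT JOIN to retain unmatched parent rows

Corrected query:
SELECT p.name, COUNT(c.id) FROM customers p LEFT JOIN purchases c ON c.customer_id = p.id GROUP BY p.name

Result:
name  | COUNT(c.id)
------+------------
Alice | 3          
Bob   | 2          
Carol | 2          
Eve   | 1          
Grace | 0          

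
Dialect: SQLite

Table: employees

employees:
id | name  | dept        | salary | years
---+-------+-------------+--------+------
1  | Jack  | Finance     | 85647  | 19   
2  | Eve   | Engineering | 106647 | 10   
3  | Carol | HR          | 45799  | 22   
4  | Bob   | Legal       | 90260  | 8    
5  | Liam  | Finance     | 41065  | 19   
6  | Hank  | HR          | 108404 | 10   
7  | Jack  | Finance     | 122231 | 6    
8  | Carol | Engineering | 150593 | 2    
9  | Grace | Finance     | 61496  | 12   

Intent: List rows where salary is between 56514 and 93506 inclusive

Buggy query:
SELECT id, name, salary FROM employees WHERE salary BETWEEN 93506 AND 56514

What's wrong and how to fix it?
Bug: BETWEEN expects the lower bound first; with 93506 AND 56514 the range is empty

Fix: Swap the bounds so the smaller value comes first

Corrected query:
SELECT id, name, salary FROM employees WHERE salary BETWEEN 56514 AND 93506

Result:
id | name  | salary
---+-------+-------
1  | Jack  | 85647 
4  | Bob   | 90260 
9  | Grace | 61496 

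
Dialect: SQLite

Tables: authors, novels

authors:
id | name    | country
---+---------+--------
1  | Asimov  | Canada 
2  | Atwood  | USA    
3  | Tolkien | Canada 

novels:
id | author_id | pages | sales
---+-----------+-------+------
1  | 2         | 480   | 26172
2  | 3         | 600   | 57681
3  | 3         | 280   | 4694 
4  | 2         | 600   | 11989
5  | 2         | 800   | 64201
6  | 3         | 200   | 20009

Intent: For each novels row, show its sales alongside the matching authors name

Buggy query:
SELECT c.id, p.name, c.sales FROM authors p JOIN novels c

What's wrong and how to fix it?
Bug: JOIN with no ON clause produces a cartesian product; every novels row pairs with every authors row

Fix: Add ON c.author_id = p.id to the JOIN

Corrected query:
SELECT c.id, p.name, c.sales FROM authors p JOIN novels c ON c.author_id = p.id

Result:
id | name    | sales
---+---------+------
1  | Atwood  | 26172
2  | Tolkien | 57681
3  | Tolkien | 4694 
4  | Atwood  | 11989
5  | Atwood  | 64201
6  | Tolkien | 20009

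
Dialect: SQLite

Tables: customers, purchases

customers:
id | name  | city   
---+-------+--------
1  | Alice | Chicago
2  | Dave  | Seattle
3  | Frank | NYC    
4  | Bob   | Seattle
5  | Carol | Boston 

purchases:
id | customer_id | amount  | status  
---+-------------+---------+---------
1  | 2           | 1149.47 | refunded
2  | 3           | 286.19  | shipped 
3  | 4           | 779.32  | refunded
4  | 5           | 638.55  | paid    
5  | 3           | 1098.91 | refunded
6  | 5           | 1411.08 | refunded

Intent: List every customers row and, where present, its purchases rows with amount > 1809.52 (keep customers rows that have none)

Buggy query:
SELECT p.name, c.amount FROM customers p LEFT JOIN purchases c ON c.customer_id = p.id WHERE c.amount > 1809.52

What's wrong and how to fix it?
Bug: Filtering c.amount in WHERE discards the NULL rows produced by LEFT JOIN, turning it into an inner join

Fix: Put 'c.amount > 1809.52' in the JOIN's ON clause instead of WHERE

Corrected query:
SELECT p.name, c.amount FROM customers p LEFT JOIN purchases c ON c.customer_id = p.id AND c.amount > 1809.52

Result:
name  | amount
------+-------
Alice | NULL  
Dave  | NULL  
Frank | NULL  
Bob   | NULL  
Carol | NULL  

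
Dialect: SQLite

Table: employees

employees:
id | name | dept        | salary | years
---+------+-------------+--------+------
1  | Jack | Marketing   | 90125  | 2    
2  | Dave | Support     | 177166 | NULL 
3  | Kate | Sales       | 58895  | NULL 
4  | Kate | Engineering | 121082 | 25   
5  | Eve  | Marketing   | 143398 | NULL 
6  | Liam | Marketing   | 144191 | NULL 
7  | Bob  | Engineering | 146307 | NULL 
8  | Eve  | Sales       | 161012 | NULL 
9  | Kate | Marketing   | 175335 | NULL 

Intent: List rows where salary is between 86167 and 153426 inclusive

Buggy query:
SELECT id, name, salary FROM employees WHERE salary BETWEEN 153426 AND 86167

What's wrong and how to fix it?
Bug: BETWEEN expects the lower bound first; with 153426 AND 86167 the range is empty

Fix: Write BETWEEN 86167 AND 153426

Corrected query:
SELECT id, name, salary FROM employees WHERE salary BETWEEN 86167 AND 153426

Result:
id | name | salary
---+------+-------
1  | Jack | 90125 
4  | Kate | 121082
5  | Eve  | 143398
6  | Liam | 144191
7  | Bob  | 146307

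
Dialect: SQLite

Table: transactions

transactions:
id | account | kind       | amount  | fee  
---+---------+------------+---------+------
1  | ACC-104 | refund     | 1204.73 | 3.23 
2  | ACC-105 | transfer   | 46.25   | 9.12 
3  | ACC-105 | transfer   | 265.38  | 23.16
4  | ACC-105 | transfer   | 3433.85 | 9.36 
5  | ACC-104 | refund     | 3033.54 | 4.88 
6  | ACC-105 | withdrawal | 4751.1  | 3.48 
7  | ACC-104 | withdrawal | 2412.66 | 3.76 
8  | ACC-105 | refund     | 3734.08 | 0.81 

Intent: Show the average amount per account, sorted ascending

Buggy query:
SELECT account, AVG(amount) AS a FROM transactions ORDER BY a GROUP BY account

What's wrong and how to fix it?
Bug: GROUP BY must precede ORDER BY

Fix: Move ORDER BY to the end, after GROUP BY

Corrected query:
SELECT account, AVG(amount) AS a FROM transactions GROUP BY account ORDER BY a

Result:
account | a          
--------+------------
ACC-104 | 2216.976667
ACC-105 | 2446.132   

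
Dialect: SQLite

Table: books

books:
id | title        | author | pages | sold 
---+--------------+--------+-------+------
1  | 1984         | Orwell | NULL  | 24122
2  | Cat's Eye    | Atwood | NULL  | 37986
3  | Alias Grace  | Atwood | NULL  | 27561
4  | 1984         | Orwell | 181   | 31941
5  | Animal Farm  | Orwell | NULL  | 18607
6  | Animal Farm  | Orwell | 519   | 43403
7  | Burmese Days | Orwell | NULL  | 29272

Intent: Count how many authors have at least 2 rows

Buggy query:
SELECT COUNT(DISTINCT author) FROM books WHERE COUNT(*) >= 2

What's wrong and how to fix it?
Bug: WHERE filters individual rows, not groups, so a group-level COUNT is invalid there

Fix: Group first with HAVING COUNT(*) >= 2, then COUNT the resulting groups

Corrected query:
SELECT COUNT(*) FROM (SELECT author FROM books GROUP BY author HAVING COUNT(*) >= 2)

Result:
COUNT(*)
--------
2       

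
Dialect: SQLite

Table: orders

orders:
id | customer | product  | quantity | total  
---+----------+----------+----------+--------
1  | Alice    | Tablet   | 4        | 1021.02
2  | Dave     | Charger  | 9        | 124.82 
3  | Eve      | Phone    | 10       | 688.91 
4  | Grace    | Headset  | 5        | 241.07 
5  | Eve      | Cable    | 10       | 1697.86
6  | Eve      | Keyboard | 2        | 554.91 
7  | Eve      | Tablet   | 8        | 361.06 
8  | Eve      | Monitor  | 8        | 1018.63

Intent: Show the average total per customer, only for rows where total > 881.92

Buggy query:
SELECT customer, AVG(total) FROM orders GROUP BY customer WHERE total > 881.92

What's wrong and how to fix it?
Bug: WHERE cannot follow GROUP BY

Fix: Place WHERE between FROM and GROUP BY

Corrected query:
SELECT customer, AVG(total) FROM orders WHERE total > 881.92 GROUP BY customer

Result:
customer | AVG(total)
---------+-----------
Alice    | 1021.02   
Eve      | 1358.245  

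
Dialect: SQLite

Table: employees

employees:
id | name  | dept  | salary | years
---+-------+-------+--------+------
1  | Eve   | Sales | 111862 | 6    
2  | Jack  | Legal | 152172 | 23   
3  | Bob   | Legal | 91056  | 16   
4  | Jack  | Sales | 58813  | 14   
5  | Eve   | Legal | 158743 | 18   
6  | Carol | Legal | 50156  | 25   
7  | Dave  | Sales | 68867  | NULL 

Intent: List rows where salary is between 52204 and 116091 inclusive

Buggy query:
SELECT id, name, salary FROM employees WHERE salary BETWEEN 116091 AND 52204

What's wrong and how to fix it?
Bug: The bounds are reversed; BETWEEN a AND b requires a <= b to match anything

Fix: Write BETWEEN 52204 AND 116091

Corrected query:
SELECT id, name, salary FROM employees WHERE salary BETWEEN 52204 AND 116091

Result:
id | name | salary
---+------+-------
1  | Eve  | 111862
3  | Bob  | 91056 
4  | Jack | 58813 
7  | Dave | 68867 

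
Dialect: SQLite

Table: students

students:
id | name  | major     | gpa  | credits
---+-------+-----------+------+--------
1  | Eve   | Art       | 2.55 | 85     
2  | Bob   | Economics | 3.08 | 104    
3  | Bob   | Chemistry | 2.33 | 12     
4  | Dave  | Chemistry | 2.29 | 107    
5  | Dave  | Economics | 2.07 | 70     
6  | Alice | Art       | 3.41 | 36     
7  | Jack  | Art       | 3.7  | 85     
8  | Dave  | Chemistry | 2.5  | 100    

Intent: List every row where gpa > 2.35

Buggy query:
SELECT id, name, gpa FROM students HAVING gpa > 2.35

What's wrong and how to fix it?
Bug: HAVING filters the output of aggregation, but this query has no GROUP BY and no aggregate functions, so SQLite rejects it (HAVING clause on a non-aggregate query); the condition here is per row

Fix: Replace HAVING with WHERE since the condition applies to individual rows

Corrected query:
SELECT id, name, gpa FROM students WHERE gpa > 2.35

Result:
id | name  | gpa 
---+-------+-----
1  | Eve   | 2.55
2  | Bob   | 3.08
6  | Alice | 3.41
7  | Jack  | 3.7 
8  | Dave  | 2.5 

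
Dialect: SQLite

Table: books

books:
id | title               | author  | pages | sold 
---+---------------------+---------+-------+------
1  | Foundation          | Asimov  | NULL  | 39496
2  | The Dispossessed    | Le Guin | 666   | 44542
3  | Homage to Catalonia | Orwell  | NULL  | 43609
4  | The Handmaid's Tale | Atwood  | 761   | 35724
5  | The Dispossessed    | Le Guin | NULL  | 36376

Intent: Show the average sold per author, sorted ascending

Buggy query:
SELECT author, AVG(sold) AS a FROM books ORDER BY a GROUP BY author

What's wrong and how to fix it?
Bug: GROUP BY must precede ORDER BY

Fix: Move ORDER BY to the end, after GROUP BY

Corrected query:
SELECT author, AVG(sold) AS a FROM books GROUP BY author ORDER BY a

Result:
author  | a    
--------+------
Atwood  | 35724
Asimov  | 39496
Le Guin | 40459
Orwell  | 43609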